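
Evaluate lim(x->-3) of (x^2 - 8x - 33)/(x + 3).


Direct substitution gives 0/0, so we factor the numerator.
Factor: (x^2 - 8x - 33) = (x + 3)(x - 11)
Cancel the common factor (x + 3):
(x^2 - 8x - 33)/(x + 3) = (x - 11)
Now substitute x = -3:
= (-3) - (11) = -14

-14


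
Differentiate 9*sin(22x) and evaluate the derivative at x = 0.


Apply the chain rule to differentiate 9*sin(22x):
d/dx [9*sin(22x)]
= 9 * cos(22x) * d/dx(22x)
= 9 * 22 * cos(22x)
= 198 * cos(22x)
Evaluate at x = 0:
= 198 * cos(0)
= 198 * 1
= 198

198


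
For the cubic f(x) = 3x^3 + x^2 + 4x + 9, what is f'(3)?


Differentiate f(x) = 3x^3 + x^2 + 4x + 9 term by term:
f'(x) = 9x^2 + 2x + 4
Substitute x = 3:
f'(3) = 9 * 3^2 + 2 * 3 + 4
= 81 + 6 + 4
= 91

91


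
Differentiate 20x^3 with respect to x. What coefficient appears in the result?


We apply the power rule: d/dx [ax^n] = a*n * x^(n-1)
d/dx [20x^3]
= 20 * 3 * x^(3-1)
= 60x^2
The coefficient is 60

60


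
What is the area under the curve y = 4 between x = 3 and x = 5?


The area under a constant function y = 4 is a rectangle.
Width = 5 - 3 = 2
Height = 4
Area = width * height
= 2 * 4
= 8

8


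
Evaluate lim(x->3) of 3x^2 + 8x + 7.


Since polynomials are continuous, we use direct substitution.
lim(x->3) of 3x^2 + 8x + 7
= 3 * 3^2 + 8 * 3 + 7
= 27 + 24 + 7
= 58

58


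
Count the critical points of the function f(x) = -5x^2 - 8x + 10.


Find where f'(x) = 0:
f'(x) = -10x - 8
Set f'(x) = 0:
-10x - 8 = 0
x = 8 / (-10) = -4/5
This is a linear equation in x, so there is exactly one solution.
Number of critical points: 1

1


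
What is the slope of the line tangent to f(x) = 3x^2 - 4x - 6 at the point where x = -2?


The slope of the tangent line equals f'(x) at the point.
f(x) = 3x^2 - 4x - 6
f'(x) = 6x - 4
At x = -2:
f'(-2) = 6 * (-2) - 4
= -12 - 4
= -16

-16


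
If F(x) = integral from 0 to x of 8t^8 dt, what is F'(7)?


By the Fundamental Theorem of Calculus (Part 1):
If F(x) = integral from 0 to x of f(t) dt, then F'(x) = f(x)
Here f(t) = 8t^8
So F'(x) = 8x^8
Evaluate at x = 7:
F'(7) = 8 * 7^8
= 8 * 5764801
= 46118408

46118408


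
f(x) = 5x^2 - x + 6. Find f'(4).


Differentiate term by term using power and sum rules:
f(x) = 5x^2 - x + 6
f'(x) = 10x - 1
Substitute x = 4:
f'(4) = 10 * 4 - 1
= 40 - 1
= 39

39


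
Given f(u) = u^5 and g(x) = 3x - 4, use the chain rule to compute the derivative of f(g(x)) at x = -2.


Using the chain rule: (f(g(x)))' = f'(g(x)) * g'(x)
First, find g(-2):
g(-2) = 3 * (-2) - 4 = -10
Next, f'(u) = 5u^4
And g'(x) = 3
So f'(g(-2)) * g'(-2)
= 5 * (-10)^4 * 3
= 5 * 10000 * 3
= 150000

150000


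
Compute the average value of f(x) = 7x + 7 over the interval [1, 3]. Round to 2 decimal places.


Average value = 1/(b-a) * integral from a to b of f(x) dx
First compute the integral of 7x + 7:
F(x) = (7/2)x^2 + 7x
F(3) = 7/2 * 9 + 7 * 3 = 105/2
F(1) = 7/2 * 1 + 7 * 1 = 21/2
Integral = 105/2 - 21/2 = 42
Average = 42 / (3 - 1) = 42 / 2
= 21 = 21.00

21.00


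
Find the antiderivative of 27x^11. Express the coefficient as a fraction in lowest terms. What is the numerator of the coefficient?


Apply the power rule for integration:
integral of ax^n dx = a/(n+1) * x^(n+1) + C
integral of 27x^11 dx
= 27/12 * x^12 + C
= 9/4 * x^12 + C
The coefficient in lowest terms is 9/4, and its numerator is 9

9


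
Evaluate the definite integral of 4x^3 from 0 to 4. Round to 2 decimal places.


Find the antiderivative of 4x^3:
F(x) = 4/4 * x^4
Apply the Fundamental Theorem of Calculus:
F(4) - F(0)
= 4/4 * 4^4 - 4/4 * 0^4
= 4/4 * (256 - 0)
= 4/4 * 256
= 256 = 256.00

256.00


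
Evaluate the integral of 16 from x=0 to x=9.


The integral of a constant k over [a, b] equals k * (b - a).
integral from 0 to 9 of 16 dx
= 16 * (9 - 0)
= 16 * 9
= 144

144


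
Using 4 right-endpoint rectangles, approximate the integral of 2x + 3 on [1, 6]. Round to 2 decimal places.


Right Riemann sum uses right endpoints of each subinterval.
Interval: [1, 6], n = 4
dx = (6 - 1) / 4 = 5/4
Right endpoints: [9/4, 7/2, 19/4, 6]
f values: [15/2, 10, 25/2, 15]
Sum = dx * (sum of f values)
= 5/4 * 45
= 225/4 = 56.25

56.25


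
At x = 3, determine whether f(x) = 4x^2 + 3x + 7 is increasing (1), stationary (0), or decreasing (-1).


Compute f'(x) to determine behavior:
f'(x) = 8x + 3
f'(3) = 8 * 3 + 3
= 24 + 3
= 27
Since f'(3) > 0, the function is increasing (1)

1


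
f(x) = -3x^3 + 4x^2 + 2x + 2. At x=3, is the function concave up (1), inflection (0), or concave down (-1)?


Concavity is determined by the sign of f''(x).
f(x) = -3x^3 + 4x^2 + 2x + 2
f'(x) = -9x^2 + 8x + 2
f''(x) = -18x + 8
f''(3) = -18 * 3 + 8
= -54 + 8
= -46
Since f''(3) < 0, the function is concave down (-1)

-1


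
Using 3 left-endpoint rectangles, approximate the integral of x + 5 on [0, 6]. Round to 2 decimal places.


Left Riemann sum uses left endpoints of each subinterval.
Interval: [0, 6], n = 3
dx = (6 - 0) / 3 = 2
Left endpoints: [0, 2, 4]
f values: [5, 7, 9]
Sum = dx * (sum of f values)
= 2 * 21
= 42 = 42.00

42.00


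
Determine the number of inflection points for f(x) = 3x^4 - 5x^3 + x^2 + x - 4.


Inflection points occur where f''(x) = 0 and concavity changes.
f(x) = 3x^4 - 5x^3 + x^2 + x - 4
f'(x) = 12x^3 - 15x^2 + 2x + 1
f''(x) = 36x^2 - 30x + 2
This is a quadratic in x. Use the discriminant to count real roots.
Discriminant = (-30)^2 - 4 * 36 * 2
= 900 - 288
= 612
Since discriminant > 0, f''(x) = 0 has 2 distinct real solutions.
A quadratic with two distinct real roots changes sign at each root, so concavity changes at both.
Number of inflection points: 2

2


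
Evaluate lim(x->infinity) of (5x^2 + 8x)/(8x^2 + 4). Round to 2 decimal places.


For limits at infinity with equal-degree polynomials,
we compare leading coefficients.
Numerator leading term: 5x^2
Denominator leading term: 8x^2
Divide both by x^2:
lim = (5 + 8/x) / (8 + 4/x^2)
As x -> infinity, the 1/x and 1/x^2 terms vanish:
= 5/8 ≈ 0.63

0.63


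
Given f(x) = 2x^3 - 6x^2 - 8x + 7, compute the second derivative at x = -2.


First derivative:
f'(x) = 6x^2 - 12x - 8
Second derivative:
f''(x) = 12x - 12
Substitute x = -2:
f''(-2) = 12 * (-2) - 12
= -24 - 12
= -36

-36


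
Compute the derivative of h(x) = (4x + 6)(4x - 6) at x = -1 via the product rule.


Let u(x) = 4x + 6 and v(x) = 4x - 6
u'(x) = 4
v'(x) = 4
Product rule: h'(x) = u'(x)*v(x) + u(x)*v'(x)
= 4 * (4x - 6) + (4x + 6) * 4
At x = -1:
u(-1) = 4 * (-1) + 6 = 2
v(-1) = 4 * (-1) - 6 = -10
h'(-1) = 4 * (-10) + 2 * 4
= -40 + 8
= -32

-32


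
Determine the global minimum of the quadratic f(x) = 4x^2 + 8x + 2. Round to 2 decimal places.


For a quadratic f(x) = ax^2 + bx + c with a > 0, the minimum is at the vertex.
Vertex x-coordinate: x = -b/(2a)
x = -(8) / (2 * 4)
x = -8/8 = -1
Substitute back to find the minimum value:
f(-1) = 4 * (-1)^2 + 8 * (-1) + 2
= 4 - 8 + 2
= -2 = -2.00

-2.00


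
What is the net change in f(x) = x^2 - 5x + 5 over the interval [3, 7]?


Net change = f(b) - f(a)
f(x) = x^2 - 5x + 5
Compute f(7):
f(7) = 1 * 7^2 - 5 * 7 + 5
= 49 - 35 + 5
= 19
Compute f(3):
f(3) = 1 * 3^2 - 5 * 3 + 5
= 9 - 15 + 5
= -1
Net change = 19 - (-1) = 20

20


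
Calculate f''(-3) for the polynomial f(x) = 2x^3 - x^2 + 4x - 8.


First derivative:
f'(x) = 6x^2 - 2x + 4
Second derivative:
f''(x) = 12x - 2
Substitute x = -3:
f''(-3) = 12 * (-3) - 2
= -36 - 2
= -38

-38


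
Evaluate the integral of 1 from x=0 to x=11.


The integral of a constant k over [a, b] equals k * (b - a).
integral from 0 to 11 of 1 dx
= 1 * (11 - 0)
= 1 * 11
= 11

11


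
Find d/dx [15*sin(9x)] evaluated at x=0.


Apply the chain rule to differentiate 15*sin(9x):
d/dx [15*sin(9x)]
= 15 * cos(9x) * d/dx(9x)
= 15 * 9 * cos(9x)
= 135 * cos(9x)
Evaluate at x = 0:
= 135 * cos(0)
= 135 * 1
= 135

135


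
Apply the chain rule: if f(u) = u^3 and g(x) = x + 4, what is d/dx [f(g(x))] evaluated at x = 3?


Using the chain rule: (f(g(x)))' = f'(g(x)) * g'(x)
First, find g(3):
g(3) = 1 * 3 + 4 = 7
Next, f'(u) = 3u^2
And g'(x) = 1
So f'(g(3)) * g'(3)
= 3 * 7^2 * 1
= 3 * 49 * 1
= 147

147


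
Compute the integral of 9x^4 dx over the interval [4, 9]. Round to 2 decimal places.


Find the antiderivative of 9x^4:
F(x) = 9/5 * x^5
Apply the Fundamental Theorem of Calculus:
F(9) - F(4)
= 9/5 * 9^5 - 9/5 * 4^5
= 9/5 * (59049 - 1024)
= 9/5 * 58025
= 104445 = 104445.00

104445.00


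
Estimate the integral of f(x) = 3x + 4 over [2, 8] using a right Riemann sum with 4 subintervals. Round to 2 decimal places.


Right Riemann sum uses right endpoints of each subinterval.
Interval: [2, 8], n = 4
dx = (8 - 2) / 4 = 3/2
Right endpoints: [7/2, 5, 13/2, 8]
f values: [29/2, 19, 47/2, 28]
Sum = dx * (sum of f values)
= 3/2 * 85
= 255/2 = 127.50

127.50


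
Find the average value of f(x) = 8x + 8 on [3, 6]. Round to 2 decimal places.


Average value = 1/(b-a) * integral from a to b of f(x) dx
First compute the integral of 8x + 8:
F(x) = 4x^2 + 8x
F(6) = 4 * 36 + 8 * 6 = 192
F(3) = 4 * 9 + 8 * 3 = 60
Integral = 192 - 60 = 132
Average = 132 / (6 - 3) = 132 / 3
= 44 = 44.00

44.00


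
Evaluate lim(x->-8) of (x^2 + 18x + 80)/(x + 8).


Direct substitution gives 0/0, so we factor the numerator.
Factor: (x^2 + 18x + 80) = (x + 8)(x + 10)
Cancel the common factor (x + 8):
(x^2 + 18x + 80)/(x + 8) = (x + 10)
Now substitute x = -8:
= (-8) - (-10) = 2

2


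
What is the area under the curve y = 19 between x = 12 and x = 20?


The area under a constant function y = 19 is a rectangle.
Width = 20 - 12 = 8
Height = 19
Area = width * height
= 8 * 19
= 152

152


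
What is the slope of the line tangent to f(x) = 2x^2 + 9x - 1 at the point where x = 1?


The slope of the tangent line equals f'(x) at the point.
f(x) = 2x^2 + 9x - 1
f'(x) = 4x + 9
At x = 1:
f'(1) = 4 * 1 + 9
= 4 + 9
= 13

13


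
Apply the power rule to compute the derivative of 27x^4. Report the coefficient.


We apply the power rule: d/dx [ax^n] = a*n * x^(n-1)
d/dx [27x^4]
= 27 * 4 * x^(4-1)
= 108x^3
The coefficient is 108

108


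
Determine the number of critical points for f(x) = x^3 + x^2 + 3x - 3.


Find where f'(x) = 0:
f(x) = x^3 + x^2 + 3x - 3
f'(x) = 3x^2 + 2x + 3
This is a quadratic in x. Use the discriminant to count real roots.
Discriminant = (2)^2 - 4 * 3 * 3
= 4 - 36
= -32
Since discriminant < 0, f'(x) = 0 has no real solutions.
Number of critical points: 0

0


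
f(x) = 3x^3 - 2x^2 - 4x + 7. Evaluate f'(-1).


Differentiate f(x) = 3x^3 - 2x^2 - 4x + 7 term by term:
f'(x) = 9x^2 - 4x - 4
Substitute x = -1:
f'(-1) = 9 * (-1)^2 - 4 * (-1) - 4
= 9 + 4 - 4
= 9

9


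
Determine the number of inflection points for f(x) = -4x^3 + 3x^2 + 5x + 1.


Inflection points occur where f''(x) = 0 and concavity changes.
f(x) = -4x^3 + 3x^2 + 5x + 1
f'(x) = -12x^2 + 6x + 5
f''(x) = -24x + 6
Set f''(x) = 0:
-24x + 6 = 0
x = -6 / (-24) = 1/4
Since f''(x) is linear (degree 1), it changes sign at this point.
Therefore there is exactly 1 inflection point.

1


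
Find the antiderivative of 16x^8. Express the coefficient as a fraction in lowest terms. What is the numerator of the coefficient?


Apply the power rule for integration:
integral of ax^n dx = a/(n+1) * x^(n+1) + C
integral of 16x^8 dx
= 16/9 * x^9 + C
The coefficient in lowest terms is 16/9, and its numerator is 16

16


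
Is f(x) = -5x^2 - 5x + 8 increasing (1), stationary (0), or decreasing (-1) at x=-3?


Compute f'(x) to determine behavior:
f'(x) = -10x - 5
f'(-3) = -10 * (-3) - 5
= 30 - 5
= 25
Since f'(-3) > 0, the function is increasing (1)

1


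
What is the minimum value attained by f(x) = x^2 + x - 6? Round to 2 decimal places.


For a quadratic f(x) = ax^2 + bx + c with a > 0, the minimum is at the vertex.
Vertex x-coordinate: x = -b/(2a)
x = -(1) / (2 * 1)
x = -1/2
Substitute back to find the minimum value:
f(-1/2) = 1 * (-1/2)^2 + 1 * (-1/2) - 6
= 1/4 - 1/2 - 6
= -25/4 = -6.25

-6.25


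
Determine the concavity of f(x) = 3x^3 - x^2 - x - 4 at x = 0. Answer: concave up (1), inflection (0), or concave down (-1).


Concavity is determined by the sign of f''(x).
f(x) = 3x^3 - x^2 - x - 4
f'(x) = 9x^2 - 2x - 1
f''(x) = 18x - 2
f''(0) = 18 * 0 - 2
= 0 - 2
= -2
Since f''(0) < 0, the function is concave down (-1)

-1


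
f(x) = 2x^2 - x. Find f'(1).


Differentiate term by term using power and sum rules:
f(x) = 2x^2 - x
f'(x) = 4x - 1
Substitute x = 1:
f'(1) = 4 * 1 - 1
= 4 - 1
= 3

3


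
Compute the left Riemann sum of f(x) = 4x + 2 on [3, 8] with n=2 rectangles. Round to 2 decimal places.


Left Riemann sum uses left endpoints of each subinterval.
Interval: [3, 8], n = 2
dx = (8 - 3) / 2 = 5/2
Left endpoints: [3, 11/2]
f values: [14, 24]
Sum = dx * (sum of f values)
= 5/2 * 38
= 95 = 95.00

95.00


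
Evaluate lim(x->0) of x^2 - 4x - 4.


Since polynomials are continuous, we use direct substitution.
lim(x->0) of x^2 - 4x - 4
= 1 * 0^2 - 4 * 0 - 4
= 0 + 0 - 4
= -4

-4


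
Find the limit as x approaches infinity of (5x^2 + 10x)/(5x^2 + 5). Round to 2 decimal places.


For limits at infinity with equal-degree polynomials,
we compare leading coefficients.
Numerator leading term: 5x^2
Denominator leading term: 5x^2
Divide both by x^2:
lim = (5 + 10/x) / (5 + 5/x^2)
As x -> infinity, the 1/x and 1/x^2 terms vanish:
= 5/5 = 1 = 1.00

1.00


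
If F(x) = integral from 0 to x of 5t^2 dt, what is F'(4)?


By the Fundamental Theorem of Calculus (Part 1):
If F(x) = integral from 0 to x of f(t) dt, then F'(x) = f(x)
Here f(t) = 5t^2
So F'(x) = 5x^2
Evaluate at x = 4:
F'(4) = 5 * 4^2
= 5 * 16
= 80

80


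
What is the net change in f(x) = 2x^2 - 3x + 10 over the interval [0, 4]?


Net change = f(b) - f(a)
f(x) = 2x^2 - 3x + 10
Compute f(4):
f(4) = 2 * 4^2 - 3 * 4 + 10
= 32 - 12 + 10
= 30
Compute f(0):
f(0) = 2 * 0^2 - 3 * 0 + 10
= 0 + 0 + 10
= 10
Net change = 30 - 10 = 20

20


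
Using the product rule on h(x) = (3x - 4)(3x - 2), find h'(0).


Let u(x) = 3x - 4 and v(x) = 3x - 2
u'(x) = 3
v'(x) = 3
Product rule: h'(x) = u'(x)*v(x) + u(x)*v'(x)
= 3 * (3x - 2) + (3x - 4) * 3
At x = 0:
u(0) = 3 * 0 - 4 = -4
v(0) = 3 * 0 - 2 = -2
h'(0) = 3 * (-2) + (-4) * 3
= -6 - 12
= -18

-18


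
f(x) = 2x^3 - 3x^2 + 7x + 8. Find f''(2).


First derivative:
f'(x) = 6x^2 - 6x + 7
Second derivative:
f''(x) = 12x - 6
Substitute x = 2:
f''(2) = 12 * 2 - 6
= 24 - 6
= 18

18


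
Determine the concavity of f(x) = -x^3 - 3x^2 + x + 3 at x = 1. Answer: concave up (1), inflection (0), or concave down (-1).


Concavity is determined by the sign of f''(x).
f(x) = -x^3 - 3x^2 + x + 3
f'(x) = -3x^2 - 6x + 1
f''(x) = -6x - 6
f''(1) = -6 * 1 - 6
= -6 - 6
= -12
Since f''(1) < 0, the function is concave down (-1)

-1


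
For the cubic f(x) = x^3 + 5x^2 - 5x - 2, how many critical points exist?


Find where f'(x) = 0:
f(x) = x^3 + 5x^2 - 5x - 2
f'(x) = 3x^2 + 10x - 5
This is a quadratic in x. Use the discriminant to count real roots.
Discriminant = (10)^2 - 4 * 3 * (-5)
= 100 - (-60)
= 160
Since discriminant > 0, f'(x) = 0 has 2 real solutions.
Number of critical points: 2

2


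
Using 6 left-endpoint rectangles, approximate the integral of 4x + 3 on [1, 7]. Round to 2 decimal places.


Left Riemann sum uses left endpoints of each subinterval.
Interval: [1, 7], n = 6
dx = (7 - 1) / 6 = 1
Left endpoints: [1, 2, 3, 4, 5, 6]
f values: [7, 11, 15, 19, 23, 27]
Sum = dx * (sum of f values)
= 1 * 102
= 102 = 102.00

102.00


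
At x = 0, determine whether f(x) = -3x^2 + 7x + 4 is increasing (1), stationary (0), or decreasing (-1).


Compute f'(x) to determine behavior:
f'(x) = -6x + 7
f'(0) = -6 * 0 + 7
= 0 + 7
= 7
Since f'(0) > 0, the function is increasing (1)

1


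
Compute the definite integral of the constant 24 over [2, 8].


The integral of a constant k over [a, b] equals k * (b - a).
integral from 2 to 8 of 24 dx
= 24 * (8 - 2)
= 24 * 6
= 144

144


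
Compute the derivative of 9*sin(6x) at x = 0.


Apply the chain rule to differentiate 9*sin(6x):
d/dx [9*sin(6x)]
= 9 * cos(6x) * d/dx(6x)
= 9 * 6 * cos(6x)
= 54 * cos(6x)
Evaluate at x = 0:
= 54 * cos(0)
= 54 * 1
= 54

54


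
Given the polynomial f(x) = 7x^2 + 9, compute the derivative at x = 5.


Differentiate term by term using power and sum rules:
f(x) = 7x^2 + 9
f'(x) = 14x
Substitute x = 5:
f'(5) = 14 * 5 + 0
= 70 + 0
= 70

70


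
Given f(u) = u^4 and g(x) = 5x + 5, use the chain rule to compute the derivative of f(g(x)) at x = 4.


Using the chain rule: (f(g(x)))' = f'(g(x)) * g'(x)
First, find g(4):
g(4) = 5 * 4 + 5 = 25
Next, f'(u) = 4u^3
And g'(x) = 5
So f'(g(4)) * g'(4)
= 4 * 25^3 * 5
= 4 * 15625 * 5
= 312500

312500


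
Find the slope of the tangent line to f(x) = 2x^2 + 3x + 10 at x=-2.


The slope of the tangent line equals f'(x) at the point.
f(x) = 2x^2 + 3x + 10
f'(x) = 4x + 3
At x = -2:
f'(-2) = 4 * (-2) + 3
= -8 + 3
= -5

-5


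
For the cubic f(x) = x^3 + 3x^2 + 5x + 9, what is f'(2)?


Differentiate f(x) = x^3 + 3x^2 + 5x + 9 term by term:
f'(x) = 3x^2 + 6x + 5
Substitute x = 2:
f'(2) = 3 * 2^2 + 6 * 2 + 5
= 12 + 12 + 5
= 29

29


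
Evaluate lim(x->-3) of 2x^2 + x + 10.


Since polynomials are continuous, we use direct substitution.
lim(x->-3) of 2x^2 + x + 10
= 2 * (-3)^2 + 1 * (-3) + 10
= 18 - 3 + 10
= 25

25


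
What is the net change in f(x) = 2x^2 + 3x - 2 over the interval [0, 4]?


Net change = f(b) - f(a)
f(x) = 2x^2 + 3x - 2
Compute f(4):
f(4) = 2 * 4^2 + 3 * 4 - 2
= 32 + 12 - 2
= 42
Compute f(0):
f(0) = 2 * 0^2 + 3 * 0 - 2
= 0 + 0 - 2
= -2
Net change = 42 - (-2) = 44

44


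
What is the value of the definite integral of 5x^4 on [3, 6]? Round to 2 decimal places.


Find the antiderivative of 5x^4:
F(x) = 5/5 * x^5
Apply the Fundamental Theorem of Calculus:
F(6) - F(3)
= 5/5 * 6^5 - 5/5 * 3^5
= 5/5 * (7776 - 243)
= 5/5 * 7533
= 7533 = 7533.00

7533.00


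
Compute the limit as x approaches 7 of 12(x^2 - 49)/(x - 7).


Direct substitution gives 0/0, so we factor the numerator.
Factor: 12(x^2 - 49) = 12 * (x - 7)(x + 7)
Cancel the common factor (x - 7):
12(x^2 - 49)/(x - 7) = 12 * (x + 7)
Now substitute x = 7:
= 12 * (7 + 7) = 168

168


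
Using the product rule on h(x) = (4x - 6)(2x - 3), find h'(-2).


Let u(x) = 4x - 6 and v(x) = 2x - 3
u'(x) = 4
v'(x) = 2
Product rule: h'(x) = u'(x)*v(x) + u(x)*v'(x)
= 4 * (2x - 3) + (4x - 6) * 2
At x = -2:
u(-2) = 4 * (-2) - 6 = -14
v(-2) = 2 * (-2) - 3 = -7
h'(-2) = 4 * (-7) + (-14) * 2
= -28 - 28
= -56

-56


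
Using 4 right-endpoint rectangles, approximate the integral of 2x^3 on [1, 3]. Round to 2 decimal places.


Right Riemann sum uses right endpoints of each subinterval.
Interval: [1, 3], n = 4
dx = (3 - 1) / 4 = 1/2
Right endpoints: [3/2, 2, 5/2, 3]
f values: [27/4, 16, 125/4, 54]
Sum = dx * (sum of f values)
= 1/2 * 108
= 54 = 54.00

54.00


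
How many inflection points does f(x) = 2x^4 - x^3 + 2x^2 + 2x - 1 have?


Inflection points occur where f''(x) = 0 and concavity changes.
f(x) = 2x^4 - x^3 + 2x^2 + 2x - 1
f'(x) = 8x^3 - 3x^2 + 4x + 2
f''(x) = 24x^2 - 6x + 4
This is a quadratic in x. Use the discriminant to count real roots.
Discriminant = (-6)^2 - 4 * 24 * 4
= 36 - 384
= -348
Since discriminant < 0, f''(x) = 0 has no real solutions.
Number of inflection points: 0

0


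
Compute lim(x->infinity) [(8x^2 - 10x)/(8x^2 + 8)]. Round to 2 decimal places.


For limits at infinity with equal-degree polynomials,
we compare leading coefficients.
Numerator leading term: 8x^2
Denominator leading term: 8x^2
Divide both by x^2:
lim = (8 - 10/x) / (8 + 8/x^2)
As x -> infinity, the 1/x and 1/x^2 terms vanish:
= 8/8 = 1 = 1.00

1.00


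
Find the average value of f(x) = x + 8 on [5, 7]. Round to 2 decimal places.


Average value = 1/(b-a) * integral from a to b of f(x) dx
First compute the integral of x + 8:
F(x) = (1/2)x^2 + 8x
F(7) = 1/2 * 49 + 8 * 7 = 161/2
F(5) = 1/2 * 25 + 8 * 5 = 105/2
Integral = 161/2 - 105/2 = 28
Average = 28 / (7 - 5) = 28 / 2
= 14 = 14.00

14.00


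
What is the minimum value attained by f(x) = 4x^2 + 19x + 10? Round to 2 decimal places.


For a quadratic f(x) = ax^2 + bx + c with a > 0, the minimum is at the vertex.
Vertex x-coordinate: x = -b/(2a)
x = -(19) / (2 * 4)
x = -19/8
Substitute back to find the minimum value:
f(-19/8) = 4 * (-19/8)^2 + 19 * (-19/8) + 10
= 361/16 - 361/8 + 10
= -201/16 ≈ -12.56

-12.56


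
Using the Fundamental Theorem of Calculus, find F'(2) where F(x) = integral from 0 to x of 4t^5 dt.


By the Fundamental Theorem of Calculus (Part 1):
If F(x) = integral from 0 to x of f(t) dt, then F'(x) = f(x)
Here f(t) = 4t^5
So F'(x) = 4x^5
Evaluate at x = 2:
F'(2) = 4 * 2^5
= 4 * 32
= 128

128


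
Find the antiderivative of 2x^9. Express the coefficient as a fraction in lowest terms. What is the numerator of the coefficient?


Apply the power rule for integration:
integral of ax^n dx = a/(n+1) * x^(n+1) + C
integral of 2x^9 dx
= 2/10 * x^10 + C
= 1/5 * x^10 + C
The coefficient in lowest terms is 1/5, and its numerator is 1

1


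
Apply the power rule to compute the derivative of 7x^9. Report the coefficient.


We apply the power rule: d/dx [ax^n] = a*n * x^(n-1)
d/dx [7x^9]
= 7 * 9 * x^(9-1)
= 63x^8
The coefficient is 63

63


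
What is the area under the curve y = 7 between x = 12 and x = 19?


The area under a constant function y = 7 is a rectangle.
Width = 19 - 12 = 7
Height = 7
Area = width * height
= 7 * 7
= 49

49


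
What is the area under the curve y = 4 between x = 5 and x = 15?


The area under a constant function y = 4 is a rectangle.
Width = 15 - 5 = 10
Height = 4
Area = width * height
= 10 * 4
= 40

40


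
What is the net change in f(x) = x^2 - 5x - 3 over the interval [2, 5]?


Net change = f(b) - f(a)
f(x) = x^2 - 5x - 3
Compute f(5):
f(5) = 1 * 5^2 - 5 * 5 - 3
= 25 - 25 - 3
= -3
Compute f(2):
f(2) = 1 * 2^2 - 5 * 2 - 3
= 4 - 10 - 3
= -9
Net change = -3 - (-9) = 6

6


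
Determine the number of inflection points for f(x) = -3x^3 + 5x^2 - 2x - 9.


Inflection points occur where f''(x) = 0 and concavity changes.
f(x) = -3x^3 + 5x^2 - 2x - 9
f'(x) = -9x^2 + 10x - 2
f''(x) = -18x + 10
Set f''(x) = 0:
-18x + 10 = 0
x = -10 / (-18) = 5/9
Since f''(x) is linear (degree 1), it changes sign at this point.
Therefore there is exactly 1 inflection point.

1


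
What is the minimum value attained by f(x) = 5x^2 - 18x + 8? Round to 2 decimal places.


For a quadratic f(x) = ax^2 + bx + c with a > 0, the minimum is at the vertex.
Vertex x-coordinate: x = -b/(2a)
x = -(-18) / (2 * 5)
x = 18/10 = 9/5
Substitute back to find the minimum value:
f(9/5) = 5 * (9/5)^2 - 18 * (9/5) + 8
= 81/5 - 162/5 + 8
= -41/5 = -8.20

-8.20


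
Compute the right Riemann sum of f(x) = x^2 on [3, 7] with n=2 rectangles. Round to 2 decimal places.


Right Riemann sum uses right endpoints of each subinterval.
Interval: [3, 7], n = 2
dx = (7 - 3) / 2 = 2
Right endpoints: [5, 7]
f values: [25, 49]
Sum = dx * (sum of f values)
= 2 * 74
= 148 = 148.00

148.00


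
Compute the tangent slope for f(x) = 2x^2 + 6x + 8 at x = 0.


The slope of the tangent line equals f'(x) at the point.
f(x) = 2x^2 + 6x + 8
f'(x) = 4x + 6
At x = 0:
f'(0) = 4 * 0 + 6
= 0 + 6
= 6

6


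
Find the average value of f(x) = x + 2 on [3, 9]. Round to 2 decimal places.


Average value = 1/(b-a) * integral from a to b of f(x) dx
First compute the integral of x + 2:
F(x) = (1/2)x^2 + 2x
F(9) = 1/2 * 81 + 2 * 9 = 117/2
F(3) = 1/2 * 9 + 2 * 3 = 21/2
Integral = 117/2 - 21/2 = 48
Average = 48 / (9 - 3) = 48 / 6
= 8 = 8.00

8.00


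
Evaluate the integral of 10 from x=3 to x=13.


The integral of a constant k over [a, b] equals k * (b - a).
integral from 3 to 13 of 10 dx
= 10 * (13 - 3)
= 10 * 10
= 100

100


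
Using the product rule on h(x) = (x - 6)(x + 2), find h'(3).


Let u(x) = x - 6 and v(x) = x + 2
u'(x) = 1
v'(x) = 1
Product rule: h'(x) = u'(x)*v(x) + u(x)*v'(x)
= 1 * (x + 2) + (x - 6) * 1
At x = 3:
u(3) = 1 * 3 - 6 = -3
v(3) = 1 * 3 + 2 = 5
h'(3) = 1 * 5 + (-3) * 1
= 5 - 3
= 2

2


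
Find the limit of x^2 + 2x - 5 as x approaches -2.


Since polynomials are continuous, we use direct substitution.
lim(x->-2) of x^2 + 2x - 5
= 1 * (-2)^2 + 2 * (-2) - 5
= 4 - 4 - 5
= -5

-5


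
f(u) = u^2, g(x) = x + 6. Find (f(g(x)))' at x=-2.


Using the chain rule: (f(g(x)))' = f'(g(x)) * g'(x)
First, find g(-2):
g(-2) = 1 * (-2) + 6 = 4
Next, f'(u) = 2u
And g'(x) = 1
So f'(g(-2)) * g'(-2)
= 2 * 4 * 1
= 8

8


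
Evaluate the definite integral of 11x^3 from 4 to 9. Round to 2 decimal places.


Find the antiderivative of 11x^3:
F(x) = 11/4 * x^4
Apply the Fundamental Theorem of Calculus:
F(9) - F(4)
= 11/4 * 9^4 - 11/4 * 4^4
= 11/4 * (6561 - 256)
= 11/4 * 6305
= 69355/4 = 17338.75

17338.75


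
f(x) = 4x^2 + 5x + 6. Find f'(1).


Differentiate term by term using power and sum rules:
f(x) = 4x^2 + 5x + 6
f'(x) = 8x + 5
Substitute x = 1:
f'(1) = 8 * 1 + 5
= 8 + 5
= 13

13


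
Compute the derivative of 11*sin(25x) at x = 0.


Apply the chain rule to differentiate 11*sin(25x):
d/dx [11*sin(25x)]
= 11 * cos(25x) * d/dx(25x)
= 11 * 25 * cos(25x)
= 275 * cos(25x)
Evaluate at x = 0:
= 275 * cos(0)
= 275 * 1
= 275

275


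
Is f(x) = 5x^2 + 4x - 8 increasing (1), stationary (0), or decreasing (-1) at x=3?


Compute f'(x) to determine behavior:
f'(x) = 10x + 4
f'(3) = 10 * 3 + 4
= 30 + 4
= 34
Since f'(3) > 0, the function is increasing (1)

1


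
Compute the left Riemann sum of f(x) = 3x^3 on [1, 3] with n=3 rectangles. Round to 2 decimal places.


Left Riemann sum uses left endpoints of each subinterval.
Interval: [1, 3], n = 3
dx = (3 - 1) / 3 = 2/3
Left endpoints: [1, 5/3, 7/3]
f values: [3, 125/9, 343/9]
Sum = dx * (sum of f values)
= 2/3 * 55
= 110/3 ≈ 36.67

36.67


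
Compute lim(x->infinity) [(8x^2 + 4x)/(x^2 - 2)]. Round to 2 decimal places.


For limits at infinity with equal-degree polynomials,
we compare leading coefficients.
Numerator leading term: 8x^2
Denominator leading term: x^2
Divide both by x^2:
lim = (8 + 4/x) / (1 - 2/x^2)
As x -> infinity, the 1/x and 1/x^2 terms vanish:
= 8/1 = 8 = 8.00

8.00


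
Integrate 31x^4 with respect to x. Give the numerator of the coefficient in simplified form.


Apply the power rule for integration:
integral of ax^n dx = a/(n+1) * x^(n+1) + C
integral of 31x^4 dx
= 31/5 * x^5 + C
The coefficient in lowest terms is 31/5, and its numerator is 31

31


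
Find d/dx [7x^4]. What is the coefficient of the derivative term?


We apply the power rule: d/dx [ax^n] = a*n * x^(n-1)
d/dx [7x^4]
= 7 * 4 * x^(4-1)
= 28x^3
The coefficient is 28

28


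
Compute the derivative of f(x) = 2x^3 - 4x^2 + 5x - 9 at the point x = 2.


Differentiate f(x) = 2x^3 - 4x^2 + 5x - 9 term by term:
f'(x) = 6x^2 - 8x + 5
Substitute x = 2:
f'(2) = 6 * 2^2 - 8 * 2 + 5
= 24 - 16 + 5
= 13

13


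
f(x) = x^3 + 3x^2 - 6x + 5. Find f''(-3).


First derivative:
f'(x) = 3x^2 + 6x - 6
Second derivative:
f''(x) = 6x + 6
Substitute x = -3:
f''(-3) = 6 * (-3) + 6
= -18 + 6
= -12

-12


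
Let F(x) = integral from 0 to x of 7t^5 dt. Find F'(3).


By the Fundamental Theorem of Calculus (Part 1):
If F(x) = integral from 0 to x of f(t) dt, then F'(x) = f(x)
Here f(t) = 7t^5
So F'(x) = 7x^5
Evaluate at x = 3:
F'(3) = 7 * 3^5
= 7 * 243
= 1701

1701


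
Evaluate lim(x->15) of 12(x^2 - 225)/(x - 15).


Direct substitution gives 0/0, so we factor the numerator.
Factor: 12(x^2 - 225) = 12 * (x - 15)(x + 15)
Cancel the common factor (x - 15):
12(x^2 - 225)/(x - 15) = 12 * (x + 15)
Now substitute x = 15:
= 12 * (15 + 15) = 360

360


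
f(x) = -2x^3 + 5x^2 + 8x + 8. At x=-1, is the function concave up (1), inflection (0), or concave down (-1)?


Concavity is determined by the sign of f''(x).
f(x) = -2x^3 + 5x^2 + 8x + 8
f'(x) = -6x^2 + 10x + 8
f''(x) = -12x + 10
f''(-1) = -12 * (-1) + 10
= 12 + 10
= 22
Since f''(-1) > 0, the function is concave up (1)

1


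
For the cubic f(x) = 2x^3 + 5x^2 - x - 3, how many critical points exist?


Find where f'(x) = 0:
f(x) = 2x^3 + 5x^2 - x - 3
f'(x) = 6x^2 + 10x - 1
This is a quadratic in x. Use the discriminant to count real roots.
Discriminant = (10)^2 - 4 * 6 * (-1)
= 100 - (-24)
= 124
Since discriminant > 0, f'(x) = 0 has 2 real solutions.
Number of critical points: 2

2


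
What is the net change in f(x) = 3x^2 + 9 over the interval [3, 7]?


Net change = f(b) - f(a)
f(x) = 3x^2 + 9
Compute f(7):
f(7) = 3 * 7^2 + 0 * 7 + 9
= 147 + 0 + 9
= 156
Compute f(3):
f(3) = 3 * 3^2 + 0 * 3 + 9
= 27 + 0 + 9
= 36
Net change = 156 - 36 = 120

120


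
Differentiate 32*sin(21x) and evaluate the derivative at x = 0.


Apply the chain rule to differentiate 32*sin(21x):
d/dx [32*sin(21x)]
= 32 * cos(21x) * d/dx(21x)
= 32 * 21 * cos(21x)
= 672 * cos(21x)
Evaluate at x = 0:
= 672 * cos(0)
= 672 * 1
= 672

672


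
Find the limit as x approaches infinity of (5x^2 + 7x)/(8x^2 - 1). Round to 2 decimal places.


For limits at infinity with equal-degree polynomials,
we compare leading coefficients.
Numerator leading term: 5x^2
Denominator leading term: 8x^2
Divide both by x^2:
lim = (5 + 7/x) / (8 - 1/x^2)
As x -> infinity, the 1/x and 1/x^2 terms vanish:
= 5/8 ≈ 0.63

0.63


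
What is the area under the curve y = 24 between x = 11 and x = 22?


The area under a constant function y = 24 is a rectangle.
Width = 22 - 11 = 11
Height = 24
Area = width * height
= 11 * 24
= 264

264


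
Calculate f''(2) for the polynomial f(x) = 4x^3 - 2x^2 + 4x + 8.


First derivative:
f'(x) = 12x^2 - 4x + 4
Second derivative:
f''(x) = 24x - 4
Substitute x = 2:
f''(2) = 24 * 2 - 4
= 48 - 4
= 44

44


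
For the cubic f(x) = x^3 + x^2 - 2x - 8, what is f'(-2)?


Differentiate f(x) = x^3 + x^2 - 2x - 8 term by term:
f'(x) = 3x^2 + 2x - 2
Substitute x = -2:
f'(-2) = 3 * (-2)^2 + 2 * (-2) - 2
= 12 - 4 - 2
= 6

6


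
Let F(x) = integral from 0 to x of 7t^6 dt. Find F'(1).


By the Fundamental Theorem of Calculus (Part 1):
If F(x) = integral from 0 to x of f(t) dt, then F'(x) = f(x)
Here f(t) = 7t^6
So F'(x) = 7x^6
Evaluate at x = 1:
F'(1) = 7 * 1^6
= 7 * 1
= 7

7


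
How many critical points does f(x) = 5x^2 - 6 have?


Find where f'(x) = 0:
f'(x) = 10x
Set f'(x) = 0:
10x = 0
x = 0 / 10 = 0
This is a linear equation in x, so there is exactly one solution.
Number of critical points: 1

1


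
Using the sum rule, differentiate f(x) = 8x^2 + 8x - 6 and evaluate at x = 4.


Differentiate term by term using power and sum rules:
f(x) = 8x^2 + 8x - 6
f'(x) = 16x + 8
Substitute x = 4:
f'(4) = 16 * 4 + 8
= 64 + 8
= 72

72


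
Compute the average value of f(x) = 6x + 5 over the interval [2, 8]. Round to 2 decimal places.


Average value = 1/(b-a) * integral from a to b of f(x) dx
First compute the integral of 6x + 5:
F(x) = 3x^2 + 5x
F(8) = 3 * 64 + 5 * 8 = 232
F(2) = 3 * 4 + 5 * 2 = 22
Integral = 232 - 22 = 210
Average = 210 / (8 - 2) = 210 / 6
= 35 = 35.00

35.00


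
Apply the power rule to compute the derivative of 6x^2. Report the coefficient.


We apply the power rule: d/dx [ax^n] = a*n * x^(n-1)
d/dx [6x^2]
= 6 * 2 * x^(2-1)
= 12x
The coefficient is 12

12


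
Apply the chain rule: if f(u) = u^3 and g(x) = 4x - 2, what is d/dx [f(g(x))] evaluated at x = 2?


Using the chain rule: (f(g(x)))' = f'(g(x)) * g'(x)
First, find g(2):
g(2) = 4 * 2 - 2 = 6
Next, f'(u) = 3u^2
And g'(x) = 4
So f'(g(2)) * g'(2)
= 3 * 6^2 * 4
= 3 * 36 * 4
= 432

432


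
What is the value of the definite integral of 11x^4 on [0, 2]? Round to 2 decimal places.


Find the antiderivative of 11x^4:
F(x) = 11/5 * x^5
Apply the Fundamental Theorem of Calculus:
F(2) - F(0)
= 11/5 * 2^5 - 11/5 * 0^5
= 11/5 * (32 - 0)
= 11/5 * 32
= 352/5 = 70.40

70.40


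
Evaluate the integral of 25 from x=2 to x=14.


The integral of a constant k over [a, b] equals k * (b - a).
integral from 2 to 14 of 25 dx
= 25 * (14 - 2)
= 25 * 12
= 300

300


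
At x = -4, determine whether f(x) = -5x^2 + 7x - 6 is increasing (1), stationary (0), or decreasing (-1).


Compute f'(x) to determine behavior:
f'(x) = -10x + 7
f'(-4) = -10 * (-4) + 7
= 40 + 7
= 47
Since f'(-4) > 0, the function is increasing (1)

1


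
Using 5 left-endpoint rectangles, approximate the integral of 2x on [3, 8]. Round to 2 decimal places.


Left Riemann sum uses left endpoints of each subinterval.
Interval: [3, 8], n = 5
dx = (8 - 3) / 5 = 1
Left endpoints: [3, 4, 5, 6, 7]
f values: [6, 8, 10, 12, 14]
Sum = dx * (sum of f values)
= 1 * 50
= 50 = 50.00

50.00


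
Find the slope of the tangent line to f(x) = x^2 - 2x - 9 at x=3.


The slope of the tangent line equals f'(x) at the point.
f(x) = x^2 - 2x - 9
f'(x) = 2x - 2
At x = 3:
f'(3) = 2 * 3 - 2
= 6 - 2
= 4

4


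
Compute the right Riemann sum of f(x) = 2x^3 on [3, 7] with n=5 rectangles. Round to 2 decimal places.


Right Riemann sum uses right endpoints of each subinterval.
Interval: [3, 7], n = 5
dx = (7 - 3) / 5 = 4/5
Right endpoints: [19/5, 23/5, 27/5, 31/5, 7]
f values: [13718/125, 24334/125, 39366/125, 59582/125, 686]
Sum = dx * (sum of f values)
= 4/5 * 1782
= 7128/5 = 1425.60

1425.60


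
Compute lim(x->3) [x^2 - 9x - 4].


Since polynomials are continuous, we use direct substitution.
lim(x->3) of x^2 - 9x - 4
= 1 * 3^2 - 9 * 3 - 4
= 9 - 27 - 4
= -22

-22


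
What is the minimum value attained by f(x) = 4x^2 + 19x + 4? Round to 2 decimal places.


For a quadratic f(x) = ax^2 + bx + c with a > 0, the minimum is at the vertex.
Vertex x-coordinate: x = -b/(2a)
x = -(19) / (2 * 4)
x = -19/8
Substitute back to find the minimum value:
f(-19/8) = 4 * (-19/8)^2 + 19 * (-19/8) + 4
= 361/16 - 361/8 + 4
= -297/16 ≈ -18.56

-18.56


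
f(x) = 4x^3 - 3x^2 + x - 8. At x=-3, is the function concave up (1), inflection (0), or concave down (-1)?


Concavity is determined by the sign of f''(x).
f(x) = 4x^3 - 3x^2 + x - 8
f'(x) = 12x^2 - 6x + 1
f''(x) = 24x - 6
f''(-3) = 24 * (-3) - 6
= -72 - 6
= -78
Since f''(-3) < 0, the function is concave down (-1)

-1


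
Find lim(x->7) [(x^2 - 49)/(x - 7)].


Direct substitution gives 0/0, so we factor the numerator.
Factor: (x^2 - 49) = (x - 7)(x + 7)
Cancel the common factor (x - 7):
(x^2 - 49)/(x - 7) = (x + 7)
Now substitute x = 7:
= (7 + 7) = 14

14


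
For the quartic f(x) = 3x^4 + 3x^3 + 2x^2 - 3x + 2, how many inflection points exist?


Inflection points occur where f''(x) = 0 and concavity changes.
f(x) = 3x^4 + 3x^3 + 2x^2 - 3x + 2
f'(x) = 12x^3 + 9x^2 + 4x - 3
f''(x) = 36x^2 + 18x + 4
This is a quadratic in x. Use the discriminant to count real roots.
Discriminant = (18)^2 - 4 * 36 * 4
= 324 - 576
= -252
Since discriminant < 0, f''(x) = 0 has no real solutions.
Number of inflection points: 0

0


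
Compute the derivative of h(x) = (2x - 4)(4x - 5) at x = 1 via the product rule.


Let u(x) = 2x - 4 and v(x) = 4x - 5
u'(x) = 2
v'(x) = 4
Product rule: h'(x) = u'(x)*v(x) + u(x)*v'(x)
= 2 * (4x - 5) + (2x - 4) * 4
At x = 1:
u(1) = 2 * 1 - 4 = -2
v(1) = 4 * 1 - 5 = -1
h'(1) = 2 * (-1) + (-2) * 4
= -2 - 8
= -10

-10


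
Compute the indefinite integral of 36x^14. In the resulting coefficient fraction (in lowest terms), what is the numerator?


Apply the power rule for integration:
integral of ax^n dx = a/(n+1) * x^(n+1) + C
integral of 36x^14 dx
= 36/15 * x^15 + C
= 12/5 * x^15 + C
The coefficient in lowest terms is 12/5, and its numerator is 12

12


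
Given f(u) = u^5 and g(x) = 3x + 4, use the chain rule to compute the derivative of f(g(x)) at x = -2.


Using the chain rule: (f(g(x)))' = f'(g(x)) * g'(x)
First, find g(-2):
g(-2) = 3 * (-2) + 4 = -2
Next, f'(u) = 5u^4
And g'(x) = 3
So f'(g(-2)) * g'(-2)
= 5 * (-2)^4 * 3
= 5 * 16 * 3
= 240

240


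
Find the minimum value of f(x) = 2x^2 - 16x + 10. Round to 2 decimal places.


For a quadratic f(x) = ax^2 + bx + c with a > 0, the minimum is at the vertex.
Vertex x-coordinate: x = -b/(2a)
x = -(-16) / (2 * 2)
x = 16/4 = 4
Substitute back to find the minimum value:
f(4) = 2 * 4^2 - 16 * 4 + 10
= 32 - 64 + 10
= -22 = -22.00

-22.00


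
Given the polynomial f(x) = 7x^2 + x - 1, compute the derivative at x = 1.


Differentiate term by term using power and sum rules:
f(x) = 7x^2 + x - 1
f'(x) = 14x + 1
Substitute x = 1:
f'(1) = 14 * 1 + 1
= 14 + 1
= 15

15


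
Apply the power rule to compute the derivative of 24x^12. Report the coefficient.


We apply the power rule: d/dx [ax^n] = a*n * x^(n-1)
d/dx [24x^12]
= 24 * 12 * x^(12-1)
= 288x^11
The coefficient is 288

288


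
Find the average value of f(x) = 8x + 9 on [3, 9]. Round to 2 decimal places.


Average value = 1/(b-a) * integral from a to b of f(x) dx
First compute the integral of 8x + 9:
F(x) = 4x^2 + 9x
F(9) = 4 * 81 + 9 * 9 = 405
F(3) = 4 * 9 + 9 * 3 = 63
Integral = 405 - 63 = 342
Average = 342 / (9 - 3) = 342 / 6
= 57 = 57.00

57.00


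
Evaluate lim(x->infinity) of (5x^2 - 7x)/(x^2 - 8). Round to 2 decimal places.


For limits at infinity with equal-degree polynomials,
we compare leading coefficients.
Numerator leading term: 5x^2
Denominator leading term: x^2
Divide both by x^2:
lim = (5 - 7/x) / (1 - 8/x^2)
As x -> infinity, the 1/x and 1/x^2 terms vanish:
= 5/1 = 5 = 5.00

5.00


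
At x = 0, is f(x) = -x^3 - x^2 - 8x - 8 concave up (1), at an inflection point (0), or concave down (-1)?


Concavity is determined by the sign of f''(x).
f(x) = -x^3 - x^2 - 8x - 8
f'(x) = -3x^2 - 2x - 8
f''(x) = -6x - 2
f''(0) = -6 * 0 - 2
= 0 - 2
= -2
Since f''(0) < 0, the function is concave down (-1)

-1


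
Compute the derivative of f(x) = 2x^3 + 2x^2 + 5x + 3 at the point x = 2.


Differentiate f(x) = 2x^3 + 2x^2 + 5x + 3 term by term:
f'(x) = 6x^2 + 4x + 5
Substitute x = 2:
f'(2) = 6 * 2^2 + 4 * 2 + 5
= 24 + 8 + 5
= 37

37


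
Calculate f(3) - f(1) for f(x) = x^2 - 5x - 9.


Net change = f(b) - f(a)
f(x) = x^2 - 5x - 9
Compute f(3):
f(3) = 1 * 3^2 - 5 * 3 - 9
= 9 - 15 - 9
= -15
Compute f(1):
f(1) = 1 * 1^2 - 5 * 1 - 9
= 1 - 5 - 9
= -13
Net change = -15 - (-13) = -2

-2


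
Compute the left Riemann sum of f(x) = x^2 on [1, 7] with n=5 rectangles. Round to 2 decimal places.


Left Riemann sum uses left endpoints of each subinterval.
Interval: [1, 7], n = 5
dx = (7 - 1) / 5 = 6/5
Left endpoints: [1, 11/5, 17/5, 23/5, 29/5]
f values: [1, 121/25, 289/25, 529/25, 841/25]
Sum = dx * (sum of f values)
= 6/5 * 361/5
= 2166/25 = 86.64

86.64


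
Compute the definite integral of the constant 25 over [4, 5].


The integral of a constant k over [a, b] equals k * (b - a).
integral from 4 to 5 of 25 dx
= 25 * (5 - 4)
= 25 * 1
= 25

25


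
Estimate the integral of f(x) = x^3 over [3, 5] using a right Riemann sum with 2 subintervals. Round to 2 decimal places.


Right Riemann sum uses right endpoints of each subinterval.
Interval: [3, 5], n = 2
dx = (5 - 3) / 2 = 1
Right endpoints: [4, 5]
f values: [64, 125]
Sum = dx * (sum of f values)
= 1 * 189
= 189 = 189.00

189.00


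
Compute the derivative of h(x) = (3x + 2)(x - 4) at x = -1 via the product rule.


Let u(x) = 3x + 2 and v(x) = x - 4
u'(x) = 3
v'(x) = 1
Product rule: h'(x) = u'(x)*v(x) + u(x)*v'(x)
= 3 * (x - 4) + (3x + 2) * 1
At x = -1:
u(-1) = 3 * (-1) + 2 = -1
v(-1) = 1 * (-1) - 4 = -5
h'(-1) = 3 * (-5) + (-1) * 1
= -15 - 1
= -16

-16


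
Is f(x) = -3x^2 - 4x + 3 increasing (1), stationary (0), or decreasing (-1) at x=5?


Compute f'(x) to determine behavior:
f'(x) = -6x - 4
f'(5) = -6 * 5 - 4
= -30 - 4
= -34
Since f'(5) < 0, the function is decreasing (-1)

-1


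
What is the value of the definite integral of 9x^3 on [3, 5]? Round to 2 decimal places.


Find the antiderivative of 9x^3:
F(x) = 9/4 * x^4
Apply the Fundamental Theorem of Calculus:
F(5) - F(3)
= 9/4 * 5^4 - 9/4 * 3^4
= 9/4 * (625 - 81)
= 9/4 * 544
= 1224 = 1224.00

1224.00
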